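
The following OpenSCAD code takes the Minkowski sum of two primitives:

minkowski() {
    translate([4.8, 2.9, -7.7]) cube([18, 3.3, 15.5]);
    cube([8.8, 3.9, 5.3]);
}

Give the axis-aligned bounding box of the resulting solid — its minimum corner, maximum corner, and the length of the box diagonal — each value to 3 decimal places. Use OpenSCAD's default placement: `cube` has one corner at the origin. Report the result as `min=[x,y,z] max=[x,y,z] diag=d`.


min=[4.800,2.900,-7.700] max=[31.600,10.100,13.100] diag=34.680

A = translate([4.8, 2.9, -7.7]) cube([18, 3.3, 15.5]) → bbox [4.8,2.9,-7.7] .. [22.8,6.2,7.8]
B = cube([8.8, 3.9, 5.3]) → bbox [0,0,0] .. [8.8,3.9,5.3]
lo = A.lo+B.lo = [4.8+0, 2.9+0, -7.7+0] = [4.800,2.900,-7.700]
hi = A.hi+B.hi = [22.8+8.8, 6.2+3.9, 7.8+5.3] = [31.600,10.100,13.100]
diag = √(26.8²+7.2²+20.8²) = √1202.72 = 34.680


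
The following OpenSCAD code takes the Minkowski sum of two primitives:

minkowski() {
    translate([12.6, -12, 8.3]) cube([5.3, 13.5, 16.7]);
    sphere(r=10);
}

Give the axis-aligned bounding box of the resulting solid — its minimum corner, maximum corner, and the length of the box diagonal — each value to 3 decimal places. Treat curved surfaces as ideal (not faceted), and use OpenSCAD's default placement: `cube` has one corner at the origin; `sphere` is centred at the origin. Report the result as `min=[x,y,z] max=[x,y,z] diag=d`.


min=[2.600,-22.000,-1.700] max=[27.900,11.500,35.000] diag=55.760

A = translate([12.6, -12, 8.3]) cube([5.3, 13.5, 16.7]) → bbox [12.6,-12,8.3] .. [17.9,1.5,25]
B = sphere(r=10) → bbox [-10,-10,-10] .. [10,10,10]
lo = A.lo+B.lo = [12.6-10, -12-10, 8.3-10] = [2.600,-22.000,-1.700]
hi = A.hi+B.hi = [17.9+10, 1.5+10, 25+10] = [27.900,11.500,35.000]
diag = √(25.3²+33.5²+36.7²) = √3109.23 = 55.760


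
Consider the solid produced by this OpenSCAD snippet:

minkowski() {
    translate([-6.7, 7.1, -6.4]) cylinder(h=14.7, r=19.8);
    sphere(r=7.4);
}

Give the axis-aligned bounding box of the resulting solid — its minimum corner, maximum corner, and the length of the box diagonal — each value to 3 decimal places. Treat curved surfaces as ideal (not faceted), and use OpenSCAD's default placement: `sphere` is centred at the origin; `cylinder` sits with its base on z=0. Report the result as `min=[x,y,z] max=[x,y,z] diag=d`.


min=[-33.900,-20.100,-13.800] max=[20.500,34.300,15.700] diag=82.395

A = translate([-6.7, 7.1, -6.4]) cylinder(h=14.7, r=19.8) → bbox [-26.5,-12.7,-6.4] .. [13.1,26.9,8.3]
B = sphere(r=7.4) → bbox [-7.4,-7.4,-7.4] .. [7.4,7.4,7.4]
lo = A.lo+B.lo = [-26.5-7.4, -12.7-7.4, -6.4-7.4] = [-33.900,-20.100,-13.800]
hi = A.hi+B.hi = [13.1+7.4, 26.9+7.4, 8.3+7.4] = [20.500,34.300,15.700]
diag = √(54.4²+54.4²+29.5²) = √6788.97 = 82.395


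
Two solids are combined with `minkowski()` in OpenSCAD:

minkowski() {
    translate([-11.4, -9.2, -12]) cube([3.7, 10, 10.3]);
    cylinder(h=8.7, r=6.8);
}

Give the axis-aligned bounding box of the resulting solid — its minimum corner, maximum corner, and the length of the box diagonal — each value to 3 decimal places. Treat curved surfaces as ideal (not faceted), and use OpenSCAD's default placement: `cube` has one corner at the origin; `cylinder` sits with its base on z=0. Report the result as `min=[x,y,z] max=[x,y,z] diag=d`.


min=[-18.200,-16.000,-12.000] max=[-0.900,7.600,7.000] diag=34.889

A = translate([-11.4, -9.2, -12]) cube([3.7, 10, 10.3]) → bbox [-11.4,-9.2,-12] .. [-7.7,0.8,-1.7]
B = cylinder(h=8.7, r=6.8) → bbox [-6.8,-6.8,0] .. [6.8,6.8,8.7]
lo = A.lo+B.lo = [-11.4-6.8, -9.2-6.8, -12+0] = [-18.200,-16.000,-12.000]
hi = A.hi+B.hi = [-7.7+6.8, 0.8+6.8, -1.7+8.7] = [-0.900,7.600,7.000]
diag = √(17.3²+23.6²+19²) = √1217.25 = 34.889


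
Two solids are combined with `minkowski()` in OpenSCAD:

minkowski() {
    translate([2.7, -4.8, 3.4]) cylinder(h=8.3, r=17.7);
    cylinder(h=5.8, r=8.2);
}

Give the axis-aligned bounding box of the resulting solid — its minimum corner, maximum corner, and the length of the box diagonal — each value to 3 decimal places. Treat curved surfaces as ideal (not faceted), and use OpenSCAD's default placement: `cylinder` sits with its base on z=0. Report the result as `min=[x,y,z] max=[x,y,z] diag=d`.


A = translate([2.7, -4.8, 3.4]) cylinder(h=8.3, r=17.7) → bbox [-15,-22.5,3.4] .. [20.4,12.9,11.7]
B = cylinder(h=5.8, r=8.2) → bbox [-8.2,-8.2,0] .. [8.2,8.2,5.8]
lo = A.lo+B.lo = [-15-8.2, -22.5-8.2, 3.4+0] = [-23.200,-30.700,3.400]
hi = A.hi+B.hi = [20.4+8.2, 12.9+8.2, 11.7+5.8] = [28.600,21.100,17.500]
diag = √(51.8²+51.8²+14.1²) = √5565.29 = 74.601

min=[-23.200,-30.700,3.400] max=[28.600,21.100,17.500] diag=74.601


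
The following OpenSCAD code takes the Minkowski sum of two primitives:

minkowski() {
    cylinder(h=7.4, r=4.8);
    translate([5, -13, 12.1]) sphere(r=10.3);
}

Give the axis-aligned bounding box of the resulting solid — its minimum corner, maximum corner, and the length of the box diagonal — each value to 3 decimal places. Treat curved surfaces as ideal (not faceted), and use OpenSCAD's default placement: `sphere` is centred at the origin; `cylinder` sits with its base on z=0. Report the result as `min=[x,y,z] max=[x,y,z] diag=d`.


min=[-10.100,-28.100,1.800] max=[20.100,2.100,29.800] diag=51.069

A = translate([5, -13, 12.1]) sphere(r=10.3) → bbox [-5.3,-23.3,1.8] .. [15.3,-2.7,22.4]
B = cylinder(h=7.4, r=4.8) → bbox [-4.8,-4.8,0] .. [4.8,4.8,7.4]
lo = A.lo+B.lo = [-5.3-4.8, -23.3-4.8, 1.8+0] = [-10.100,-28.100,1.800]
hi = A.hi+B.hi = [15.3+4.8, -2.7+4.8, 22.4+7.4] = [20.100,2.100,29.800]
diag = √(30.2²+30.2²+28²) = √2608.08 = 51.069


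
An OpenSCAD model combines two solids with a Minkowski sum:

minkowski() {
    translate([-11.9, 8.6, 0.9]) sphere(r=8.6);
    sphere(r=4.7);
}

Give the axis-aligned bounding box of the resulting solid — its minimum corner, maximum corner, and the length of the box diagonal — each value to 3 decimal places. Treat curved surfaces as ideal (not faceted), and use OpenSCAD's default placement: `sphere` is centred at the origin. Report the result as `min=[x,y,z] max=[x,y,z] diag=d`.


min=[-25.200,-4.700,-12.400] max=[1.400,21.900,14.200] diag=46.073

A = translate([-11.9, 8.6, 0.9]) sphere(r=8.6) → bbox [-20.5,0,-7.7] .. [-3.3,17.2,9.5]
B = sphere(r=4.7) → bbox [-4.7,-4.7,-4.7] .. [4.7,4.7,4.7]
lo = A.lo+B.lo = [-20.5-4.7, 0-4.7, -7.7-4.7] = [-25.200,-4.700,-12.400]
hi = A.hi+B.hi = [-3.3+4.7, 17.2+4.7, 9.5+4.7] = [1.400,21.900,14.200]
diag = √(26.6²+26.6²+26.6²) = √2122.68 = 46.073


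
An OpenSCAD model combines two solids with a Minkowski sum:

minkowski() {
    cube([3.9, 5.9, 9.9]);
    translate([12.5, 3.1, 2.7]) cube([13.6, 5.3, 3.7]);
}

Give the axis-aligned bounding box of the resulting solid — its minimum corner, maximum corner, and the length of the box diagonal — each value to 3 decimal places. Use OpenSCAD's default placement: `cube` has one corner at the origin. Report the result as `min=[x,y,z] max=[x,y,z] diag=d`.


min=[12.500,3.100,2.700] max=[30.000,14.300,16.300] diag=24.832

A = translate([12.5, 3.1, 2.7]) cube([13.6, 5.3, 3.7]) → bbox [12.5,3.1,2.7] .. [26.1,8.4,6.4]
B = cube([3.9, 5.9, 9.9]) → bbox [0,0,0] .. [3.9,5.9,9.9]
lo = A.lo+B.lo = [12.5+0, 3.1+0, 2.7+0] = [12.500,3.100,2.700]
hi = A.hi+B.hi = [26.1+3.9, 8.4+5.9, 6.4+9.9] = [30.000,14.300,16.300]
diag = √(17.5²+11.2²+13.6²) = √616.65 = 24.832


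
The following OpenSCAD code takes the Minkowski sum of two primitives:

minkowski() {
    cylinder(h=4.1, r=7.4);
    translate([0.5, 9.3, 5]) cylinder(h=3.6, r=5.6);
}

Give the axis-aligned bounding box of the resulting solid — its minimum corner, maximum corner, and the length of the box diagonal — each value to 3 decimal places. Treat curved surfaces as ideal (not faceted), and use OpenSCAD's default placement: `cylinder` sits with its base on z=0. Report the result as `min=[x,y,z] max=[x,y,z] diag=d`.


A = translate([0.5, 9.3, 5]) cylinder(h=3.6, r=5.6) → bbox [-5.1,3.7,5] .. [6.1,14.9,8.6]
B = cylinder(h=4.1, r=7.4) → bbox [-7.4,-7.4,0] .. [7.4,7.4,4.1]
lo = A.lo+B.lo = [-5.1-7.4, 3.7-7.4, 5+0] = [-12.500,-3.700,5.000]
hi = A.hi+B.hi = [6.1+7.4, 14.9+7.4, 8.6+4.1] = [13.500,22.300,12.700]
diag = √(26²+26²+7.7²) = √1411.29 = 37.567

min=[-12.500,-3.700,5.000] max=[13.500,22.300,12.700] diag=37.567


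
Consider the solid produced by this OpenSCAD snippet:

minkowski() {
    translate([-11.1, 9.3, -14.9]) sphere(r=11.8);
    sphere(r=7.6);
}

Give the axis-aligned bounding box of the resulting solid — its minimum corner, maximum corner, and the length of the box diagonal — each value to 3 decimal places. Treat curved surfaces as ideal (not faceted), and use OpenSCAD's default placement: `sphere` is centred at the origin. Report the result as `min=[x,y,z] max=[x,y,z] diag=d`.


A = translate([-11.1, 9.3, -14.9]) sphere(r=11.8) → bbox [-22.9,-2.5,-26.7] .. [0.7,21.1,-3.1]
B = sphere(r=7.6) → bbox [-7.6,-7.6,-7.6] .. [7.6,7.6,7.6]
lo = A.lo+B.lo = [-22.9-7.6, -2.5-7.6, -26.7-7.6] = [-30.500,-10.100,-34.300]
hi = A.hi+B.hi = [0.7+7.6, 21.1+7.6, -3.1+7.6] = [8.300,28.700,4.500]
diag = √(38.8²+38.8²+38.8²) = √4516.32 = 67.204

min=[-30.500,-10.100,-34.300] max=[8.300,28.700,4.500] diag=67.204


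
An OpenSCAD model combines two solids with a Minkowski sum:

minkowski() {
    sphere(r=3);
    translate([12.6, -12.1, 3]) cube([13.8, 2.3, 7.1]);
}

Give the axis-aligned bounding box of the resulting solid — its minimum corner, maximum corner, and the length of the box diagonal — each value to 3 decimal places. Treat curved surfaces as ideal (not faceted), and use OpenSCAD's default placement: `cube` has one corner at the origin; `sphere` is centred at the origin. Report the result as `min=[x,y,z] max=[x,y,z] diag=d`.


A = translate([12.6, -12.1, 3]) cube([13.8, 2.3, 7.1]) → bbox [12.6,-12.1,3] .. [26.4,-9.8,10.1]
B = sphere(r=3) → bbox [-3,-3,-3] .. [3,3,3]
lo = A.lo+B.lo = [12.6-3, -12.1-3, 3-3] = [9.600,-15.100,0.000]
hi = A.hi+B.hi = [26.4+3, -9.8+3, 10.1+3] = [29.400,-6.800,13.100]
diag = √(19.8²+8.3²+13.1²) = √632.54 = 25.150

min=[9.600,-15.100,0.000] max=[29.400,-6.800,13.100] diag=25.150


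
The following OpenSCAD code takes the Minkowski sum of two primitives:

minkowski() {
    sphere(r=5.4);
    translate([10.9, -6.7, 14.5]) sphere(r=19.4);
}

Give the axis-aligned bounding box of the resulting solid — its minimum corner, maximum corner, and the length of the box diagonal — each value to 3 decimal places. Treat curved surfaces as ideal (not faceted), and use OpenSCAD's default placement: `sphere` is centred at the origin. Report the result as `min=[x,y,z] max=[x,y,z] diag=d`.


min=[-13.900,-31.500,-10.300] max=[35.700,18.100,39.300] diag=85.910

A = translate([10.9, -6.7, 14.5]) sphere(r=19.4) → bbox [-8.5,-26.1,-4.9] .. [30.3,12.7,33.9]
B = sphere(r=5.4) → bbox [-5.4,-5.4,-5.4] .. [5.4,5.4,5.4]
lo = A.lo+B.lo = [-8.5-5.4, -26.1-5.4, -4.9-5.4] = [-13.900,-31.500,-10.300]
hi = A.hi+B.hi = [30.3+5.4, 12.7+5.4, 33.9+5.4] = [35.700,18.100,39.300]
diag = √(49.6²+49.6²+49.6²) = √7380.48 = 85.910


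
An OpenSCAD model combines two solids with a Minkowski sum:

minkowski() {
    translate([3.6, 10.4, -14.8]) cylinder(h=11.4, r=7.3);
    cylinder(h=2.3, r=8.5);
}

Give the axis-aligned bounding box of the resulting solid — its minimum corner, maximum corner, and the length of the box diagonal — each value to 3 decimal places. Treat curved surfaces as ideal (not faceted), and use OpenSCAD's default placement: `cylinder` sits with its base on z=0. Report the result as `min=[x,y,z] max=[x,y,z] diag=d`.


min=[-12.200,-5.400,-14.800] max=[19.400,26.200,-1.100] diag=46.742

A = translate([3.6, 10.4, -14.8]) cylinder(h=11.4, r=7.3) → bbox [-3.7,3.1,-14.8] .. [10.9,17.7,-3.4]
B = cylinder(h=2.3, r=8.5) → bbox [-8.5,-8.5,0] .. [8.5,8.5,2.3]
lo = A.lo+B.lo = [-3.7-8.5, 3.1-8.5, -14.8+0] = [-12.200,-5.400,-14.800]
hi = A.hi+B.hi = [10.9+8.5, 17.7+8.5, -3.4+2.3] = [19.400,26.200,-1.100]
diag = √(31.6²+31.6²+13.7²) = √2184.81 = 46.742


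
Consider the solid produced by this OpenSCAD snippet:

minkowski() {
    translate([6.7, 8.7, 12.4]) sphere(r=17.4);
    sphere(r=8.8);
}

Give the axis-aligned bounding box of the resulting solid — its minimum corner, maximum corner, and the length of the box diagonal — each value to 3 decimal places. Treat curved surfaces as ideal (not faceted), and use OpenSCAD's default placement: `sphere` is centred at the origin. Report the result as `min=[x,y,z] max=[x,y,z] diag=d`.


A = translate([6.7, 8.7, 12.4]) sphere(r=17.4) → bbox [-10.7,-8.7,-5] .. [24.1,26.1,29.8]
B = sphere(r=8.8) → bbox [-8.8,-8.8,-8.8] .. [8.8,8.8,8.8]
lo = A.lo+B.lo = [-10.7-8.8, -8.7-8.8, -5-8.8] = [-19.500,-17.500,-13.800]
hi = A.hi+B.hi = [24.1+8.8, 26.1+8.8, 29.8+8.8] = [32.900,34.900,38.600]
diag = √(52.4²+52.4²+52.4²) = √8237.28 = 90.759

min=[-19.500,-17.500,-13.800] max=[32.900,34.900,38.600] diag=90.759


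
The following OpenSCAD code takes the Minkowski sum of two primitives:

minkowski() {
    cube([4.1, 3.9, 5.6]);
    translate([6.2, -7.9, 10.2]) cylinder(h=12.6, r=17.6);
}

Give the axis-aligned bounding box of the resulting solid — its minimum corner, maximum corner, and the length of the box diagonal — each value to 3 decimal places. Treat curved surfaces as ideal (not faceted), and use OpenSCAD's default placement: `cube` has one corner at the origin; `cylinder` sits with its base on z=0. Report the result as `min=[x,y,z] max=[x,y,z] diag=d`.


A = translate([6.2, -7.9, 10.2]) cylinder(h=12.6, r=17.6) → bbox [-11.4,-25.5,10.2] .. [23.8,9.7,22.8]
B = cube([4.1, 3.9, 5.6]) → bbox [0,0,0] .. [4.1,3.9,5.6]
lo = A.lo+B.lo = [-11.4+0, -25.5+0, 10.2+0] = [-11.400,-25.500,10.200]
hi = A.hi+B.hi = [23.8+4.1, 9.7+3.9, 22.8+5.6] = [27.900,13.600,28.400]
diag = √(39.3²+39.1²+18.2²) = √3404.54 = 58.348

min=[-11.400,-25.500,10.200] max=[27.900,13.600,28.400] diag=58.348


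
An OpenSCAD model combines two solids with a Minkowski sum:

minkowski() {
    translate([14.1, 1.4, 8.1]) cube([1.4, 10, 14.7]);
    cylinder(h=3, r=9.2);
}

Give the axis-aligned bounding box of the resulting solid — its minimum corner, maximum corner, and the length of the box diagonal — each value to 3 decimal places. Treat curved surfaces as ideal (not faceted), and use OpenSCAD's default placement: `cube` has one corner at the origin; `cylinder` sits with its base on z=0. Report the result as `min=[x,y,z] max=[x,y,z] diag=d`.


min=[4.900,-7.800,8.100] max=[24.700,20.600,25.800] diag=38.883

A = translate([14.1, 1.4, 8.1]) cube([1.4, 10, 14.7]) → bbox [14.1,1.4,8.1] .. [15.5,11.4,22.8]
B = cylinder(h=3, r=9.2) → bbox [-9.2,-9.2,0] .. [9.2,9.2,3]
lo = A.lo+B.lo = [14.1-9.2, 1.4-9.2, 8.1+0] = [4.900,-7.800,8.100]
hi = A.hi+B.hi = [15.5+9.2, 11.4+9.2, 22.8+3] = [24.700,20.600,25.800]
diag = √(19.8²+28.4²+17.7²) = √1511.89 = 38.883


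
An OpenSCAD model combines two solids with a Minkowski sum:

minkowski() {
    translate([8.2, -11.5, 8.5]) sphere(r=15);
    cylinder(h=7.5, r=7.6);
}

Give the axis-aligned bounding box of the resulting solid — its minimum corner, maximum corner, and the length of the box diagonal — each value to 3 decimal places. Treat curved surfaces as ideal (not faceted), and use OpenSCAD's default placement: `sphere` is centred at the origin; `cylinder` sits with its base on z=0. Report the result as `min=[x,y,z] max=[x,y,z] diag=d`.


A = translate([8.2, -11.5, 8.5]) sphere(r=15) → bbox [-6.8,-26.5,-6.5] .. [23.2,3.5,23.5]
B = cylinder(h=7.5, r=7.6) → bbox [-7.6,-7.6,0] .. [7.6,7.6,7.5]
lo = A.lo+B.lo = [-6.8-7.6, -26.5-7.6, -6.5+0] = [-14.400,-34.100,-6.500]
hi = A.hi+B.hi = [23.2+7.6, 3.5+7.6, 23.5+7.5] = [30.800,11.100,31.000]
diag = √(45.2²+45.2²+37.5²) = √5492.33 = 74.110

min=[-14.400,-34.100,-6.500] max=[30.800,11.100,31.000] diag=74.110


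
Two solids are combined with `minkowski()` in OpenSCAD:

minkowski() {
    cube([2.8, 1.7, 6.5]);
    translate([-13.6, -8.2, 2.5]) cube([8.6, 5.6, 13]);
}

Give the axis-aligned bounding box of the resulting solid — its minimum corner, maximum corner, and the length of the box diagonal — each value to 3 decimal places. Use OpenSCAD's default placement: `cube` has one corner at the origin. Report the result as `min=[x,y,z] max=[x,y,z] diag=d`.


min=[-13.600,-8.200,2.500] max=[-2.200,-0.900,22.000] diag=23.738

A = translate([-13.6, -8.2, 2.5]) cube([8.6, 5.6, 13]) → bbox [-13.6,-8.2,2.5] .. [-5,-2.6,15.5]
B = cube([2.8, 1.7, 6.5]) → bbox [0,0,0] .. [2.8,1.7,6.5]
lo = A.lo+B.lo = [-13.6+0, -8.2+0, 2.5+0] = [-13.600,-8.200,2.500]
hi = A.hi+B.hi = [-5+2.8, -2.6+1.7, 15.5+6.5] = [-2.200,-0.900,22.000]
diag = √(11.4²+7.3²+19.5²) = √563.5 = 23.738


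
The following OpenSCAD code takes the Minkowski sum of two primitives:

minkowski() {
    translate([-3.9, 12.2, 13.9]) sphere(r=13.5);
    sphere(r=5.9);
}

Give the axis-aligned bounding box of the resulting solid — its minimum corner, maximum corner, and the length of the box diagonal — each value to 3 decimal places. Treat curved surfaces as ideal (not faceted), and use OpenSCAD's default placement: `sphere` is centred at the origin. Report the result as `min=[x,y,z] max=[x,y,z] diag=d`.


min=[-23.300,-7.200,-5.500] max=[15.500,31.600,33.300] diag=67.204

A = translate([-3.9, 12.2, 13.9]) sphere(r=13.5) → bbox [-17.4,-1.3,0.4] .. [9.6,25.7,27.4]
B = sphere(r=5.9) → bbox [-5.9,-5.9,-5.9] .. [5.9,5.9,5.9]
lo = A.lo+B.lo = [-17.4-5.9, -1.3-5.9, 0.4-5.9] = [-23.300,-7.200,-5.500]
hi = A.hi+B.hi = [9.6+5.9, 25.7+5.9, 27.4+5.9] = [15.500,31.600,33.300]
diag = √(38.8²+38.8²+38.8²) = √4516.32 = 67.204


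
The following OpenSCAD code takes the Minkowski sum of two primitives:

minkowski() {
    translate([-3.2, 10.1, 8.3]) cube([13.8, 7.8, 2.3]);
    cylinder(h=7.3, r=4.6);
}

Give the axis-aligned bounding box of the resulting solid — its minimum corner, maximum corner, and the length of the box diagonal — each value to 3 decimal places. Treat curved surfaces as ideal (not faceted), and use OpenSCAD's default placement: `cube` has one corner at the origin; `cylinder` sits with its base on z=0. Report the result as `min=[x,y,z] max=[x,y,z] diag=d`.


min=[-7.800,5.500,8.300] max=[15.200,22.500,17.900] diag=30.169

A = translate([-3.2, 10.1, 8.3]) cube([13.8, 7.8, 2.3]) → bbox [-3.2,10.1,8.3] .. [10.6,17.9,10.6]
B = cylinder(h=7.3, r=4.6) → bbox [-4.6,-4.6,0] .. [4.6,4.6,7.3]
lo = A.lo+B.lo = [-3.2-4.6, 10.1-4.6, 8.3+0] = [-7.800,5.500,8.300]
hi = A.hi+B.hi = [10.6+4.6, 17.9+4.6, 10.6+7.3] = [15.200,22.500,17.900]
diag = √(23²+17²+9.6²) = √910.16 = 30.169


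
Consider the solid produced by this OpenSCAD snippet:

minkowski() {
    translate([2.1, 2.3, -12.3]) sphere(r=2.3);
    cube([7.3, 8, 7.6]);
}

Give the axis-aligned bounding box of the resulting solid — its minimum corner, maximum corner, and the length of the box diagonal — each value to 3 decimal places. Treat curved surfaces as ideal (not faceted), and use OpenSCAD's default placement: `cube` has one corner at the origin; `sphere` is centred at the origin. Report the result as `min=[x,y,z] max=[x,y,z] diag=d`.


A = translate([2.1, 2.3, -12.3]) sphere(r=2.3) → bbox [-0.2,0,-14.6] .. [4.4,4.6,-10]
B = cube([7.3, 8, 7.6]) → bbox [0,0,0] .. [7.3,8,7.6]
lo = A.lo+B.lo = [-0.2+0, 0+0, -14.6+0] = [-0.200,0.000,-14.600]
hi = A.hi+B.hi = [4.4+7.3, 4.6+8, -10+7.6] = [11.700,12.600,-2.400]
diag = √(11.9²+12.6²+12.2²) = √449.21 = 21.195

min=[-0.200,0.000,-14.600] max=[11.700,12.600,-2.400] diag=21.195


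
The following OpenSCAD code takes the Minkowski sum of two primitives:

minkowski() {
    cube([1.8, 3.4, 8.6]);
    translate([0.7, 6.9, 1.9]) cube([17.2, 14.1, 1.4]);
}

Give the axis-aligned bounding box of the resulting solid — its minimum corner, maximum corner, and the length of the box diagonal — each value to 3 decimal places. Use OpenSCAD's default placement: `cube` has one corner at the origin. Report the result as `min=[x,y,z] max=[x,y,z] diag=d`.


A = translate([0.7, 6.9, 1.9]) cube([17.2, 14.1, 1.4]) → bbox [0.7,6.9,1.9] .. [17.9,21,3.3]
B = cube([1.8, 3.4, 8.6]) → bbox [0,0,0] .. [1.8,3.4,8.6]
lo = A.lo+B.lo = [0.7+0, 6.9+0, 1.9+0] = [0.700,6.900,1.900]
hi = A.hi+B.hi = [17.9+1.8, 21+3.4, 3.3+8.6] = [19.700,24.400,11.900]
diag = √(19²+17.5²+10²) = √767.25 = 27.699

min=[0.700,6.900,1.900] max=[19.700,24.400,11.900] diag=27.699


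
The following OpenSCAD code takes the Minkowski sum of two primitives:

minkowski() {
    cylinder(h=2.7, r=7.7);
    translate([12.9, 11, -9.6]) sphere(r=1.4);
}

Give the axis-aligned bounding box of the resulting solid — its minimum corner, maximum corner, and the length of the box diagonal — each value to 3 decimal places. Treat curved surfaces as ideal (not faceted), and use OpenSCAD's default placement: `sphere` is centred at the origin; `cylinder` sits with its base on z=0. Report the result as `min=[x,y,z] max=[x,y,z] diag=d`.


A = translate([12.9, 11, -9.6]) sphere(r=1.4) → bbox [11.5,9.6,-11] .. [14.3,12.4,-8.2]
B = cylinder(h=2.7, r=7.7) → bbox [-7.7,-7.7,0] .. [7.7,7.7,2.7]
lo = A.lo+B.lo = [11.5-7.7, 9.6-7.7, -11+0] = [3.800,1.900,-11.000]
hi = A.hi+B.hi = [14.3+7.7, 12.4+7.7, -8.2+2.7] = [22.000,20.100,-5.500]
diag = √(18.2²+18.2²+5.5²) = √692.73 = 26.320

min=[3.800,1.900,-11.000] max=[22.000,20.100,-5.500] diag=26.320


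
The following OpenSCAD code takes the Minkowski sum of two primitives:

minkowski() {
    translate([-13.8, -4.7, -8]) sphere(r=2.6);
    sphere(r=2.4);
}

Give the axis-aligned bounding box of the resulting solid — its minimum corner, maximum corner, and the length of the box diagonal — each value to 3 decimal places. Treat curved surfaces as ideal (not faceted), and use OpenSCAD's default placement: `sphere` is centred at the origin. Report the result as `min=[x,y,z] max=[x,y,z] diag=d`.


A = translate([-13.8, -4.7, -8]) sphere(r=2.6) → bbox [-16.4,-7.3,-10.6] .. [-11.2,-2.1,-5.4]
B = sphere(r=2.4) → bbox [-2.4,-2.4,-2.4] .. [2.4,2.4,2.4]
lo = A.lo+B.lo = [-16.4-2.4, -7.3-2.4, -10.6-2.4] = [-18.800,-9.700,-13.000]
hi = A.hi+B.hi = [-11.2+2.4, -2.1+2.4, -5.4+2.4] = [-8.800,0.300,-3.000]
diag = √(10²+10²+10²) = √300 = 17.321

min=[-18.800,-9.700,-13.000] max=[-8.800,0.300,-3.000] diag=17.321


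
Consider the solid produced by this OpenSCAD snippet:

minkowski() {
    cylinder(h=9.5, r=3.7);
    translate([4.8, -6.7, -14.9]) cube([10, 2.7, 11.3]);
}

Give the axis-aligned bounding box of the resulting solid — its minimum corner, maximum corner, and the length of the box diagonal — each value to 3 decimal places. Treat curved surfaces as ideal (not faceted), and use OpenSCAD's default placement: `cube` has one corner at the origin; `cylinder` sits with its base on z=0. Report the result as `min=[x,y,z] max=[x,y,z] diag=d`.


min=[1.100,-10.400,-14.900] max=[18.500,-0.300,5.900] diag=28.938

A = translate([4.8, -6.7, -14.9]) cube([10, 2.7, 11.3]) → bbox [4.8,-6.7,-14.9] .. [14.8,-4,-3.6]
B = cylinder(h=9.5, r=3.7) → bbox [-3.7,-3.7,0] .. [3.7,3.7,9.5]
lo = A.lo+B.lo = [4.8-3.7, -6.7-3.7, -14.9+0] = [1.100,-10.400,-14.900]
hi = A.hi+B.hi = [14.8+3.7, -4+3.7, -3.6+9.5] = [18.500,-0.300,5.900]
diag = √(17.4²+10.1²+20.8²) = √837.41 = 28.938


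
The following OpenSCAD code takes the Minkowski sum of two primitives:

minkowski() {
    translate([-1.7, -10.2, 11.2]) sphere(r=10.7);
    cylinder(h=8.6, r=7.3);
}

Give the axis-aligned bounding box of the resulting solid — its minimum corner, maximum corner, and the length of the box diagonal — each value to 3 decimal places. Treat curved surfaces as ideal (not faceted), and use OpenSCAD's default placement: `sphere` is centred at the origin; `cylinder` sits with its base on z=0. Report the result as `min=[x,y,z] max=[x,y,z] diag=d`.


A = translate([-1.7, -10.2, 11.2]) sphere(r=10.7) → bbox [-12.4,-20.9,0.5] .. [9,0.5,21.9]
B = cylinder(h=8.6, r=7.3) → bbox [-7.3,-7.3,0] .. [7.3,7.3,8.6]
lo = A.lo+B.lo = [-12.4-7.3, -20.9-7.3, 0.5+0] = [-19.700,-28.200,0.500]
hi = A.hi+B.hi = [9+7.3, 0.5+7.3, 21.9+8.6] = [16.300,7.800,30.500]
diag = √(36²+36²+30²) = √3492 = 59.093

min=[-19.700,-28.200,0.500] max=[16.300,7.800,30.500] diag=59.093


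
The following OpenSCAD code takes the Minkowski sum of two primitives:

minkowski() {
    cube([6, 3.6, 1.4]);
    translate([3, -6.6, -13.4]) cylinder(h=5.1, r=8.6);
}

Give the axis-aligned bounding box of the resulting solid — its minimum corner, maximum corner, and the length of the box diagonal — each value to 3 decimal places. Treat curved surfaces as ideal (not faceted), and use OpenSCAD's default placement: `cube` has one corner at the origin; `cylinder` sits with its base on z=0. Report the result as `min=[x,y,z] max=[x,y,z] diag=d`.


min=[-5.600,-15.200,-13.400] max=[17.600,5.600,-6.900] diag=31.830

A = translate([3, -6.6, -13.4]) cylinder(h=5.1, r=8.6) → bbox [-5.6,-15.2,-13.4] .. [11.6,2,-8.3]
B = cube([6, 3.6, 1.4]) → bbox [0,0,0] .. [6,3.6,1.4]
lo = A.lo+B.lo = [-5.6+0, -15.2+0, -13.4+0] = [-5.600,-15.200,-13.400]
hi = A.hi+B.hi = [11.6+6, 2+3.6, -8.3+1.4] = [17.600,5.600,-6.900]
diag = √(23.2²+20.8²+6.5²) = √1013.13 = 31.830


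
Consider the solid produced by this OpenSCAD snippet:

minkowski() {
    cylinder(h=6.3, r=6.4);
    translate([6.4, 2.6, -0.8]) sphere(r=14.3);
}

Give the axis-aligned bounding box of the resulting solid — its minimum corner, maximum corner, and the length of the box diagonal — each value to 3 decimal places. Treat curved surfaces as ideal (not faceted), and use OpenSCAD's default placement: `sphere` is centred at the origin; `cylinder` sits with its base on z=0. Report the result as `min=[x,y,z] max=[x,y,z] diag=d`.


min=[-14.300,-18.100,-15.100] max=[27.100,23.300,19.800] diag=68.161

A = translate([6.4, 2.6, -0.8]) sphere(r=14.3) → bbox [-7.9,-11.7,-15.1] .. [20.7,16.9,13.5]
B = cylinder(h=6.3, r=6.4) → bbox [-6.4,-6.4,0] .. [6.4,6.4,6.3]
lo = A.lo+B.lo = [-7.9-6.4, -11.7-6.4, -15.1+0] = [-14.300,-18.100,-15.100]
hi = A.hi+B.hi = [20.7+6.4, 16.9+6.4, 13.5+6.3] = [27.100,23.300,19.800]
diag = √(41.4²+41.4²+34.9²) = √4645.93 = 68.161


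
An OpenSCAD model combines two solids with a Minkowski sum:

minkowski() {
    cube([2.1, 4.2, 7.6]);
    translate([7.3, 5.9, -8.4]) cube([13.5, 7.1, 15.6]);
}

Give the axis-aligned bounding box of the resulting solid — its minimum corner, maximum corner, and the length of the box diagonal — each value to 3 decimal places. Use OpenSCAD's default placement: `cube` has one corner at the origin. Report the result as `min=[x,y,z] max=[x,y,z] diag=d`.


A = translate([7.3, 5.9, -8.4]) cube([13.5, 7.1, 15.6]) → bbox [7.3,5.9,-8.4] .. [20.8,13,7.2]
B = cube([2.1, 4.2, 7.6]) → bbox [0,0,0] .. [2.1,4.2,7.6]
lo = A.lo+B.lo = [7.3+0, 5.9+0, -8.4+0] = [7.300,5.900,-8.400]
hi = A.hi+B.hi = [20.8+2.1, 13+4.2, 7.2+7.6] = [22.900,17.200,14.800]
diag = √(15.6²+11.3²+23.2²) = √909.29 = 30.154

min=[7.300,5.900,-8.400] max=[22.900,17.200,14.800] diag=30.154


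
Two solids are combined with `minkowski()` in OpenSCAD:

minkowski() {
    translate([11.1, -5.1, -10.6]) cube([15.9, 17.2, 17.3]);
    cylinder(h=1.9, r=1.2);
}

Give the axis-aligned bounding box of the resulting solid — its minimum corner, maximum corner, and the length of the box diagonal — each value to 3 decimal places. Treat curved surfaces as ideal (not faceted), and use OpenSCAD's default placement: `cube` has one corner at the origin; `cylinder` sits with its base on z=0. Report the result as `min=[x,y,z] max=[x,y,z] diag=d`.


A = translate([11.1, -5.1, -10.6]) cube([15.9, 17.2, 17.3]) → bbox [11.1,-5.1,-10.6] .. [27,12.1,6.7]
B = cylinder(h=1.9, r=1.2) → bbox [-1.2,-1.2,0] .. [1.2,1.2,1.9]
lo = A.lo+B.lo = [11.1-1.2, -5.1-1.2, -10.6+0] = [9.900,-6.300,-10.600]
hi = A.hi+B.hi = [27+1.2, 12.1+1.2, 6.7+1.9] = [28.200,13.300,8.600]
diag = √(18.3²+19.6²+19.2²) = √1087.69 = 32.980

min=[9.900,-6.300,-10.600] max=[28.200,13.300,8.600] diag=32.980


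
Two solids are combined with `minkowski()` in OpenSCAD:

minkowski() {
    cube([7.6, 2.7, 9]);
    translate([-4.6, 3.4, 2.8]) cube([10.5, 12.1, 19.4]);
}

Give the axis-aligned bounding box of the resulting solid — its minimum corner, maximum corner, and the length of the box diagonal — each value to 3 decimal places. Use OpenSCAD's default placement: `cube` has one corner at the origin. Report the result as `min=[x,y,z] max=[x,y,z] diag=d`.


min=[-4.600,3.400,2.800] max=[13.500,18.200,31.200] diag=36.786

A = translate([-4.6, 3.4, 2.8]) cube([10.5, 12.1, 19.4]) → bbox [-4.6,3.4,2.8] .. [5.9,15.5,22.2]
B = cube([7.6, 2.7, 9]) → bbox [0,0,0] .. [7.6,2.7,9]
lo = A.lo+B.lo = [-4.6+0, 3.4+0, 2.8+0] = [-4.600,3.400,2.800]
hi = A.hi+B.hi = [5.9+7.6, 15.5+2.7, 22.2+9] = [13.500,18.200,31.200]
diag = √(18.1²+14.8²+28.4²) = √1353.21 = 36.786


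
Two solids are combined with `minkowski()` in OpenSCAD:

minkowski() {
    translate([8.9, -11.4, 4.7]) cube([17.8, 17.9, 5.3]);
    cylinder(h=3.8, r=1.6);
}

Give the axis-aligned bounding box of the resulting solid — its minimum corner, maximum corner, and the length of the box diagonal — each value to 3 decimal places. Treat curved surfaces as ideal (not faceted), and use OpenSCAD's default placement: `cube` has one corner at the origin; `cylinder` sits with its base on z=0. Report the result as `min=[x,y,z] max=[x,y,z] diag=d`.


A = translate([8.9, -11.4, 4.7]) cube([17.8, 17.9, 5.3]) → bbox [8.9,-11.4,4.7] .. [26.7,6.5,10]
B = cylinder(h=3.8, r=1.6) → bbox [-1.6,-1.6,0] .. [1.6,1.6,3.8]
lo = A.lo+B.lo = [8.9-1.6, -11.4-1.6, 4.7+0] = [7.300,-13.000,4.700]
hi = A.hi+B.hi = [26.7+1.6, 6.5+1.6, 10+3.8] = [28.300,8.100,13.800]
diag = √(21²+21.1²+9.1²) = √969.02 = 31.129

min=[7.300,-13.000,4.700] max=[28.300,8.100,13.800] diag=31.129


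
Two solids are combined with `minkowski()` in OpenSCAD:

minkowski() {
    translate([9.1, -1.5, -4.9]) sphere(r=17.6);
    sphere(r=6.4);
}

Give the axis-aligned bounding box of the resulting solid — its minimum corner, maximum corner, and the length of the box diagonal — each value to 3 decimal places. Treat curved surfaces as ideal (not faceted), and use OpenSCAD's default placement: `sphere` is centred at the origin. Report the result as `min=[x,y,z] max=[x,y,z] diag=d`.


A = translate([9.1, -1.5, -4.9]) sphere(r=17.6) → bbox [-8.5,-19.1,-22.5] .. [26.7,16.1,12.7]
B = sphere(r=6.4) → bbox [-6.4,-6.4,-6.4] .. [6.4,6.4,6.4]
lo = A.lo+B.lo = [-8.5-6.4, -19.1-6.4, -22.5-6.4] = [-14.900,-25.500,-28.900]
hi = A.hi+B.hi = [26.7+6.4, 16.1+6.4, 12.7+6.4] = [33.100,22.500,19.100]
diag = √(48²+48²+48²) = √6912 = 83.138

min=[-14.900,-25.500,-28.900] max=[33.100,22.500,19.100] diag=83.138


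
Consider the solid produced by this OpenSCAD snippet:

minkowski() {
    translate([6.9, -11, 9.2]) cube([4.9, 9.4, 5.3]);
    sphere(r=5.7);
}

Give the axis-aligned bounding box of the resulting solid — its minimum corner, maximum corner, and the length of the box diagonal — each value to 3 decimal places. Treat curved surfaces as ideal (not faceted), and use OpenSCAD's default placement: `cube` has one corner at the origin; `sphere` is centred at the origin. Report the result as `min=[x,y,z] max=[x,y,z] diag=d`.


A = translate([6.9, -11, 9.2]) cube([4.9, 9.4, 5.3]) → bbox [6.9,-11,9.2] .. [11.8,-1.6,14.5]
B = sphere(r=5.7) → bbox [-5.7,-5.7,-5.7] .. [5.7,5.7,5.7]
lo = A.lo+B.lo = [6.9-5.7, -11-5.7, 9.2-5.7] = [1.200,-16.700,3.500]
hi = A.hi+B.hi = [11.8+5.7, -1.6+5.7, 14.5+5.7] = [17.500,4.100,20.200]
diag = √(16.3²+20.8²+16.7²) = √977.22 = 31.261

min=[1.200,-16.700,3.500] max=[17.500,4.100,20.200] diag=31.261


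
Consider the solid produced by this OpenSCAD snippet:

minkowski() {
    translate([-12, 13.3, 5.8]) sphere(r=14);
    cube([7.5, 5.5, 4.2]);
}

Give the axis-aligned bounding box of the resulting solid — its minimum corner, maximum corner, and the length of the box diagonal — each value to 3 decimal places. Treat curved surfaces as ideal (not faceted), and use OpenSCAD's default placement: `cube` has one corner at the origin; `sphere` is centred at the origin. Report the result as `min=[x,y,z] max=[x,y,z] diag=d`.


min=[-26.000,-0.700,-8.200] max=[9.500,32.800,24.000] diag=58.475

A = translate([-12, 13.3, 5.8]) sphere(r=14) → bbox [-26,-0.7,-8.2] .. [2,27.3,19.8]
B = cube([7.5, 5.5, 4.2]) → bbox [0,0,0] .. [7.5,5.5,4.2]
lo = A.lo+B.lo = [-26+0, -0.7+0, -8.2+0] = [-26.000,-0.700,-8.200]
hi = A.hi+B.hi = [2+7.5, 27.3+5.5, 19.8+4.2] = [9.500,32.800,24.000]
diag = √(35.5²+33.5²+32.2²) = √3419.34 = 58.475


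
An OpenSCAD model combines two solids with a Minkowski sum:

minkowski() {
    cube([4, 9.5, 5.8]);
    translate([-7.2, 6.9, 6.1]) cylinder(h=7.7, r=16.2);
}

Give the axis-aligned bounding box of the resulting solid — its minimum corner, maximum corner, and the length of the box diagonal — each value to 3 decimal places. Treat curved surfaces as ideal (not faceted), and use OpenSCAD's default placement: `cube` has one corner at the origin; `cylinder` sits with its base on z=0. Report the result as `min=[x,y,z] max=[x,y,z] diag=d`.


min=[-23.400,-9.300,6.100] max=[13.000,32.600,19.600] diag=57.121

A = translate([-7.2, 6.9, 6.1]) cylinder(h=7.7, r=16.2) → bbox [-23.4,-9.3,6.1] .. [9,23.1,13.8]
B = cube([4, 9.5, 5.8]) → bbox [0,0,0] .. [4,9.5,5.8]
lo = A.lo+B.lo = [-23.4+0, -9.3+0, 6.1+0] = [-23.400,-9.300,6.100]
hi = A.hi+B.hi = [9+4, 23.1+9.5, 13.8+5.8] = [13.000,32.600,19.600]
diag = √(36.4²+41.9²+13.5²) = √3262.82 = 57.121


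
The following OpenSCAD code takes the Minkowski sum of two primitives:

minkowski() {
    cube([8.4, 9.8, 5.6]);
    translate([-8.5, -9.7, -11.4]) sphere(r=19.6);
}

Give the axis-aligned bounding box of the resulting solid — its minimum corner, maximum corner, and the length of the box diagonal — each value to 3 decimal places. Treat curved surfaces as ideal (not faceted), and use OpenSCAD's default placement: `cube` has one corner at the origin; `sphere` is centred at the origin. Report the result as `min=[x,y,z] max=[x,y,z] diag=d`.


A = translate([-8.5, -9.7, -11.4]) sphere(r=19.6) → bbox [-28.1,-29.3,-31] .. [11.1,9.9,8.2]
B = cube([8.4, 9.8, 5.6]) → bbox [0,0,0] .. [8.4,9.8,5.6]
lo = A.lo+B.lo = [-28.1+0, -29.3+0, -31+0] = [-28.100,-29.300,-31.000]
hi = A.hi+B.hi = [11.1+8.4, 9.9+9.8, 8.2+5.6] = [19.500,19.700,13.800]
diag = √(47.6²+49²+44.8²) = √6673.8 = 81.693

min=[-28.100,-29.300,-31.000] max=[19.500,19.700,13.800] diag=81.693


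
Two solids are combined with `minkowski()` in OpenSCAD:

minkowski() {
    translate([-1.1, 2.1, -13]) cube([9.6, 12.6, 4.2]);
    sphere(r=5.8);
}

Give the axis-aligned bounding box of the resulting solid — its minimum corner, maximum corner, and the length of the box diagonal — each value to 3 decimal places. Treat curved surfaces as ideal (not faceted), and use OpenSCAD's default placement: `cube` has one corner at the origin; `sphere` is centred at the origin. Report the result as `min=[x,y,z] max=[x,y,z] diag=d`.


min=[-6.900,-3.700,-18.800] max=[14.300,20.500,-3.000] diag=35.843

A = translate([-1.1, 2.1, -13]) cube([9.6, 12.6, 4.2]) → bbox [-1.1,2.1,-13] .. [8.5,14.7,-8.8]
B = sphere(r=5.8) → bbox [-5.8,-5.8,-5.8] .. [5.8,5.8,5.8]
lo = A.lo+B.lo = [-1.1-5.8, 2.1-5.8, -13-5.8] = [-6.900,-3.700,-18.800]
hi = A.hi+B.hi = [8.5+5.8, 14.7+5.8, -8.8+5.8] = [14.300,20.500,-3.000]
diag = √(21.2²+24.2²+15.8²) = √1284.72 = 35.843


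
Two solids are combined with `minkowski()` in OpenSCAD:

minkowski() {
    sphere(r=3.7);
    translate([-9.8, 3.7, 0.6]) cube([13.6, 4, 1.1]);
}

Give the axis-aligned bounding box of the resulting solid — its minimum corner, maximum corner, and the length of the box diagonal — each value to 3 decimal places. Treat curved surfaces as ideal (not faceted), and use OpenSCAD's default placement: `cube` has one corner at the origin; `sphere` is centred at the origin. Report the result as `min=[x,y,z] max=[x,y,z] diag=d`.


min=[-13.500,0.000,-3.100] max=[7.500,11.400,5.400] diag=25.362

A = translate([-9.8, 3.7, 0.6]) cube([13.6, 4, 1.1]) → bbox [-9.8,3.7,0.6] .. [3.8,7.7,1.7]
B = sphere(r=3.7) → bbox [-3.7,-3.7,-3.7] .. [3.7,3.7,3.7]
lo = A.lo+B.lo = [-9.8-3.7, 3.7-3.7, 0.6-3.7] = [-13.500,0.000,-3.100]
hi = A.hi+B.hi = [3.8+3.7, 7.7+3.7, 1.7+3.7] = [7.500,11.400,5.400]
diag = √(21²+11.4²+8.5²) = √643.21 = 25.362


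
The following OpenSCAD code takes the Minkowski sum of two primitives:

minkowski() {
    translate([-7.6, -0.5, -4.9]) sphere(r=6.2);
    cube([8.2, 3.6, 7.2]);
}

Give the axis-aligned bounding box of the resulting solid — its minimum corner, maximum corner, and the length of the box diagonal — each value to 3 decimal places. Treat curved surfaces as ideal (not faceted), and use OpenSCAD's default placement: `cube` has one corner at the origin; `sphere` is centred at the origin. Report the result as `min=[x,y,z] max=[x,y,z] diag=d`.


A = translate([-7.6, -0.5, -4.9]) sphere(r=6.2) → bbox [-13.8,-6.7,-11.1] .. [-1.4,5.7,1.3]
B = cube([8.2, 3.6, 7.2]) → bbox [0,0,0] .. [8.2,3.6,7.2]
lo = A.lo+B.lo = [-13.8+0, -6.7+0, -11.1+0] = [-13.800,-6.700,-11.100]
hi = A.hi+B.hi = [-1.4+8.2, 5.7+3.6, 1.3+7.2] = [6.800,9.300,8.500]
diag = √(20.6²+16²+19.6²) = √1064.52 = 32.627

min=[-13.800,-6.700,-11.100] max=[6.800,9.300,8.500] diag=32.627


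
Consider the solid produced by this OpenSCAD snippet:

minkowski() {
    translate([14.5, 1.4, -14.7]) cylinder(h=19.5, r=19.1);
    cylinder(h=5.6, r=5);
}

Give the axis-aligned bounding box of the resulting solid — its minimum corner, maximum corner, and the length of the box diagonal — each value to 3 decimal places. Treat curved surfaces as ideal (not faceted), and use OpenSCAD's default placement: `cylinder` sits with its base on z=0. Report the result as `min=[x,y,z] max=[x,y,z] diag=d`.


A = translate([14.5, 1.4, -14.7]) cylinder(h=19.5, r=19.1) → bbox [-4.6,-17.7,-14.7] .. [33.6,20.5,4.8]
B = cylinder(h=5.6, r=5) → bbox [-5,-5,0] .. [5,5,5.6]
lo = A.lo+B.lo = [-4.6-5, -17.7-5, -14.7+0] = [-9.600,-22.700,-14.700]
hi = A.hi+B.hi = [33.6+5, 20.5+5, 4.8+5.6] = [38.600,25.500,10.400]
diag = √(48.2²+48.2²+25.1²) = √5276.49 = 72.639

min=[-9.600,-22.700,-14.700] max=[38.600,25.500,10.400] diag=72.639


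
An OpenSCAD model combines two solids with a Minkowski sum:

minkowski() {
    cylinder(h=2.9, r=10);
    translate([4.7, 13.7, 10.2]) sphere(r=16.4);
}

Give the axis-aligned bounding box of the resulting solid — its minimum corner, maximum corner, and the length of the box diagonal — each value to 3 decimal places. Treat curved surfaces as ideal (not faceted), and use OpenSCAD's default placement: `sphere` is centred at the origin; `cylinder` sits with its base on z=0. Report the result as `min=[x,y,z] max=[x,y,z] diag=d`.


min=[-21.700,-12.700,-6.200] max=[31.100,40.100,29.500] diag=82.766

A = translate([4.7, 13.7, 10.2]) sphere(r=16.4) → bbox [-11.7,-2.7,-6.2] .. [21.1,30.1,26.6]
B = cylinder(h=2.9, r=10) → bbox [-10,-10,0] .. [10,10,2.9]
lo = A.lo+B.lo = [-11.7-10, -2.7-10, -6.2+0] = [-21.700,-12.700,-6.200]
hi = A.hi+B.hi = [21.1+10, 30.1+10, 26.6+2.9] = [31.100,40.100,29.500]
diag = √(52.8²+52.8²+35.7²) = √6850.17 = 82.766


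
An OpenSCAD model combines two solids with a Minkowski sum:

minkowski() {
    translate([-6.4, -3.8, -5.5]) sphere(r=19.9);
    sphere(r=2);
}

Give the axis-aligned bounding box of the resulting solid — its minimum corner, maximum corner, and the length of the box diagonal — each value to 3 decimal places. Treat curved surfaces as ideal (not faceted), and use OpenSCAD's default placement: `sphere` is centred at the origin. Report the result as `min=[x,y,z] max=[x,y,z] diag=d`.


A = translate([-6.4, -3.8, -5.5]) sphere(r=19.9) → bbox [-26.3,-23.7,-25.4] .. [13.5,16.1,14.4]
B = sphere(r=2) → bbox [-2,-2,-2] .. [2,2,2]
lo = A.lo+B.lo = [-26.3-2, -23.7-2, -25.4-2] = [-28.300,-25.700,-27.400]
hi = A.hi+B.hi = [13.5+2, 16.1+2, 14.4+2] = [15.500,18.100,16.400]
diag = √(43.8²+43.8²+43.8²) = √5755.32 = 75.864

min=[-28.300,-25.700,-27.400] max=[15.500,18.100,16.400] diag=75.864
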